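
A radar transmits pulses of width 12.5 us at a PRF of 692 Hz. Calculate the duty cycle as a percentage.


DC = 12.5e-6 * 692 * 100 = 0.87%

0.87%


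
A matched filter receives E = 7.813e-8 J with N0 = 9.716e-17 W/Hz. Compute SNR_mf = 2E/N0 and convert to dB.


SNR_lin = 2 * 7.813e-8 / 9.716e-17 = 1.608e9
SNR_dB = 10*log10(1.608e9) = 92.1 dB

92.1 dB


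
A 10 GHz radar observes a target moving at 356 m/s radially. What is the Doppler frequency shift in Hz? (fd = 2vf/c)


fd = 2 * 356 * 10000000000.0 / 3e8 = 23733.3 Hz

23733.3 Hz


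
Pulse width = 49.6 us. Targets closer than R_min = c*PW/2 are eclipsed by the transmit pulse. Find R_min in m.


R_min = 3e8 * 49.6e-6 / 2 = 7440.0 m

7440.0 m


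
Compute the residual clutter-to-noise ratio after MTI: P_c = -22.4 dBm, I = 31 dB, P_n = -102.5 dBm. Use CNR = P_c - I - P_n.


CNR = -22.4 - 31 - (-102.5) = 49.1 dB

49.1 dB


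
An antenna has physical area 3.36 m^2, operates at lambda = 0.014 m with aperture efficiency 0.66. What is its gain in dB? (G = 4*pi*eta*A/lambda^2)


G_linear = 4*pi*0.66*3.36/0.014^2 = 142179.51
G_dB = 10*log10(142179.51) = 51.5 dB

51.5 dB


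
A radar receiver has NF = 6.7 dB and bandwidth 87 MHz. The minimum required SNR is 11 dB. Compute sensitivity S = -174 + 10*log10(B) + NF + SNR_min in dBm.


10*log10(87000000.0) = 79.4
S = -174 + 79.4 + 6.7 + 11 = -76.9 dBm

-76.9 dBm


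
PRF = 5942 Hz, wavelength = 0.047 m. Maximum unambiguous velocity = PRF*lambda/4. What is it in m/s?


V_ua = 5942 * 0.047 / 4 = 69.8 m/s

69.8 m/s


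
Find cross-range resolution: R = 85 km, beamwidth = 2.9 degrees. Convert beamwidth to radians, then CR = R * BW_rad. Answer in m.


BW_rad = 0.050614548
CR = 85000 * 0.050614548 = 4302.2 m

4302.2 m


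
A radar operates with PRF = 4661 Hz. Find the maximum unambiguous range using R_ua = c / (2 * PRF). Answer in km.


R_ua = 3e8 / (2 * 4661) = 32181.9 m = 32.2 km

32.2 km


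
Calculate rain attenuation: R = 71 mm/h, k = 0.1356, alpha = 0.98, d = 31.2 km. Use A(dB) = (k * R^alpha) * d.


gamma = 0.1356 * 71^0.98 = 8.840827 dB/km
A = 8.840827 * 31.2 = 275.83 dB

275.83 dB


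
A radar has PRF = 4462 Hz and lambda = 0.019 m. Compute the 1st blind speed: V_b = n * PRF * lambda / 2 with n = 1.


V_blind = 1 * 4462 * 0.019 / 2 = 42.4 m/s

42.4 m/s


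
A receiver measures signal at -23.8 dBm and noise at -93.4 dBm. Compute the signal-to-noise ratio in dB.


SNR = -23.8 - (-93.4) = 69.6 dB

69.6 dB


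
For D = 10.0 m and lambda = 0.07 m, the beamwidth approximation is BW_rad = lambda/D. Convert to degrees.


BW_rad = 0.07 / 10.0 = 0.007
BW_deg = 0.4 degrees

0.4 degrees


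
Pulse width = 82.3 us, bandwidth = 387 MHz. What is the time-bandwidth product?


TBP = 82.3 * 387 = 31850.1

31850.1


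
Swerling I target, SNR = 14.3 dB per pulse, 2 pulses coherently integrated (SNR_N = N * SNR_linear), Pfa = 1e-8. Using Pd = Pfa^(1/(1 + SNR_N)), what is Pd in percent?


SNR_lin = 10^(14.3/10) = 26.91535
SNR_N = 2 * 26.91535 = 53.8307
1/(1 + SNR_N) = 1/54.8307 = 0.018238
Pd = (1e-8)^0.018238 = 0.71465
Pd = 71.5%

71.5%


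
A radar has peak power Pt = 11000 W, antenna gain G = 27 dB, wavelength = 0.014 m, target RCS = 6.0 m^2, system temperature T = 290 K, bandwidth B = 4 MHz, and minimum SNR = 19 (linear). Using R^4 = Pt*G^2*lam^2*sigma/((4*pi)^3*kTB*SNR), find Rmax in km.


G_lin = 10^(27/10) = 501.187234
R^4 = 11000 * 501.187234^2 * 0.014^2 * 6.0 / ((4*pi)^3 * 1.38e-23 * 290 * 4000000.0 * 19)
R^4 = 5.38369e15 m^4
R_max = (5.38369e15)^(1/4) = 8565.8 m = 8.6 km

8.6 km


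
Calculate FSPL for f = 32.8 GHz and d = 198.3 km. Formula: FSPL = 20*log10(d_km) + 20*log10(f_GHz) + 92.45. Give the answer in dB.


20*log10(198.3) = 45.95
20*log10(32.8) = 30.32
FSPL = 168.7 dB

168.7 dB


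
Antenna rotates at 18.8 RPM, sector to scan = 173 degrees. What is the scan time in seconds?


t = 173 / (18.8 * 360) * 60 = 1.53 s

1.53 s


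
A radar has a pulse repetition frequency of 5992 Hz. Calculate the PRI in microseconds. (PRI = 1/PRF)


PRI = 1/5992 = 0.0001668892 s = 166.9 us

166.9 us


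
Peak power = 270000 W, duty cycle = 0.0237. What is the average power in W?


P_avg = 270000 * 0.0237 = 6399.0 W

6399.0 W


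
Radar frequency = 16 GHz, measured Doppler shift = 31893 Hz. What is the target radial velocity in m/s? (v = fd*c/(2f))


v = 31893 * 3e8 / (2 * 16000000000.0) = 299.0 m/s

299.0 m/s


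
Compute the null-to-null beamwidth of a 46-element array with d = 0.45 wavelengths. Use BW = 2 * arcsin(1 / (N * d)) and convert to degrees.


1/(N*d) = 1/(46*0.45) = 0.048309
BW = 2*arcsin(0.048309) = 5.5 degrees

5.5 degrees


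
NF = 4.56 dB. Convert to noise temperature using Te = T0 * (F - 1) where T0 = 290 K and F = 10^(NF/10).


NF_lin = 10^(4.56/10) = 2.857591
Te = 290 * (2.857591 - 1) = 538.7 K

538.7 K


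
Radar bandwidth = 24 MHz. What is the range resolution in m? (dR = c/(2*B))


dR = 3e8 / (2 * 24000000.0) = 6.25 m

6.25 m


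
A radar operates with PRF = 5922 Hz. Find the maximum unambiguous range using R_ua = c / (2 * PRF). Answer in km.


R_ua = 3e8 / (2 * 5922) = 25329.3 m = 25.3 km

25.3 km


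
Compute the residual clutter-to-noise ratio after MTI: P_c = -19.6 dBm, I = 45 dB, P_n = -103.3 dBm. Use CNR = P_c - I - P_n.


CNR = -19.6 - 45 - (-103.3) = 38.7 dB

38.7 dB


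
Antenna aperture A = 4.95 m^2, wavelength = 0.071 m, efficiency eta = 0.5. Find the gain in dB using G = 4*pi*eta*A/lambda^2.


G_linear = 4*pi*0.5*4.95/0.071^2 = 6169.76
G_dB = 10*log10(6169.76) = 37.9 dB

37.9 dB


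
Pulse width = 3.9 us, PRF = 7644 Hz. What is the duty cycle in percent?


DC = 3.9e-6 * 7644 * 100 = 2.98%

2.98%


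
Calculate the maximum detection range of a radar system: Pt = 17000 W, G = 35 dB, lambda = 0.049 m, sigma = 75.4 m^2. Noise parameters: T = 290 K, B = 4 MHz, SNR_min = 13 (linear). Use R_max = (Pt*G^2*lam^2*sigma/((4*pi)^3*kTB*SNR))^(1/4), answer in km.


G_lin = 10^(35/10) = 3162.27766
R^4 = 17000 * 3162.27766^2 * 0.049^2 * 75.4 / ((4*pi)^3 * 1.38e-23 * 290 * 4000000.0 * 13)
R^4 = 7.45251e19 m^4
R_max = (7.45251e19)^(1/4) = 92912.8 m = 92.9 km

92.9 km


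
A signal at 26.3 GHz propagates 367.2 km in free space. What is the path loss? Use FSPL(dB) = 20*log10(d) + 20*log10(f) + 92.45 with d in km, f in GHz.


20*log10(367.2) = 51.3
20*log10(26.3) = 28.4
FSPL = 172.1 dB

172.1 dB


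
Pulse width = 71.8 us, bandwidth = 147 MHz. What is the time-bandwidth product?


TBP = 71.8 * 147 = 10554.6

10554.6


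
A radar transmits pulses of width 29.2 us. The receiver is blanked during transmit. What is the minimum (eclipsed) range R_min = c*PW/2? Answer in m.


R_min = 3e8 * 29.2e-6 / 2 = 4380.0 m

4380.0 m


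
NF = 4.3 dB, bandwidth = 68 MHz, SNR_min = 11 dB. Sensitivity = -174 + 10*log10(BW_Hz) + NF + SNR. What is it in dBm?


10*log10(68000000.0) = 78.33
S = -174 + 78.33 + 4.3 + 11 = -80.4 dBm

-80.4 dBm


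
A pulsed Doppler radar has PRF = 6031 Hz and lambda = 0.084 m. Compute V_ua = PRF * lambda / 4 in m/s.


V_ua = 6031 * 0.084 / 4 = 126.7 m/s

126.7 m/s


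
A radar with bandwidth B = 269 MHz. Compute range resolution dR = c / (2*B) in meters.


dR = 3e8 / (2 * 269000000.0) = 0.56 m

0.56 m


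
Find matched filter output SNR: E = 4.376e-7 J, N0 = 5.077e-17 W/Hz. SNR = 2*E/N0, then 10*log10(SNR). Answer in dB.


SNR_lin = 2 * 4.376e-7 / 5.077e-17 = 1.724e10
SNR_dB = 10*log10(1.724e10) = 102.4 dB

102.4 dB


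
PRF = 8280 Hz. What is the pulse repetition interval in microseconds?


PRI = 1/8280 = 0.0001207729 s = 120.8 us

120.8 us


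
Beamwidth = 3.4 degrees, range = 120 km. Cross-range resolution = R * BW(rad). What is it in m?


BW_rad = 0.059341195
CR = 120000 * 0.059341195 = 7120.9 m

7120.9 m


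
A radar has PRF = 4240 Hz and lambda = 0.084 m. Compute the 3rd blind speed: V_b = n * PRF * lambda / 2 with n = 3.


V_blind = 3 * 4240 * 0.084 / 2 = 534.2 m/s

534.2 m/s


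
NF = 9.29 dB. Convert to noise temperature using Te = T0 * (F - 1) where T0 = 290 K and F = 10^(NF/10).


NF_lin = 10^(9.29/10) = 8.491805
Te = 290 * (8.491805 - 1) = 2172.6 K

2172.6 K


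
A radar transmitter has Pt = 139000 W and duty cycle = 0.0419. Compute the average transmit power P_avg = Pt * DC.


P_avg = 139000 * 0.0419 = 5824.1 W

5824.1 W


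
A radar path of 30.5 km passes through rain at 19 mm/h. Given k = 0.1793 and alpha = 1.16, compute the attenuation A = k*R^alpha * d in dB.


gamma = 0.1793 * 19^1.16 = 5.456755 dB/km
A = 5.456755 * 30.5 = 166.43 dB

166.43 dB


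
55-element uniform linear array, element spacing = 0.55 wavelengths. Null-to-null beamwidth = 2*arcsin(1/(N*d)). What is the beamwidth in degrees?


1/(N*d) = 1/(55*0.55) = 0.033058
BW = 2*arcsin(0.033058) = 3.8 degrees

3.8 degrees


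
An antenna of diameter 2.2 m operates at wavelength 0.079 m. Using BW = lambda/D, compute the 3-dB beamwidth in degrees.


BW_rad = 0.079 / 2.2 = 0.035909
BW_deg = 2.06 degrees

2.06 degrees


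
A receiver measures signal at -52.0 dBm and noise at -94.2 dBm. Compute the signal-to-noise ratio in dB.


SNR = -52.0 - (-94.2) = 42.2 dB

42.2 dB


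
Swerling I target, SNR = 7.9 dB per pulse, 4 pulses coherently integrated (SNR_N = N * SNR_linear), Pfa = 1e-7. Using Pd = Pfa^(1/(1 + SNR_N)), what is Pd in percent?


SNR_lin = 10^(7.9/10) = 6.16595
SNR_N = 4 * 6.16595 = 24.6638
1/(1 + SNR_N) = 1/25.6638 = 0.0389654
Pd = (1e-7)^0.0389654 = 0.53363
Pd = 53.4%

53.4%


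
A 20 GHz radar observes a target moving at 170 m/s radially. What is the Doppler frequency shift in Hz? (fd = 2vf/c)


fd = 2 * 170 * 20000000000.0 / 3e8 = 22666.7 Hz

22666.7 Hz


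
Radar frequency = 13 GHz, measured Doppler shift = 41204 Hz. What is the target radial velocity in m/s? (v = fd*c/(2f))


v = 41204 * 3e8 / (2 * 13000000000.0) = 475.4 m/s

475.4 m/s


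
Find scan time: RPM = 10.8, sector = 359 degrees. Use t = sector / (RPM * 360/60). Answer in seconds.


t = 359 / (10.8 * 360) * 60 = 5.54 s

5.54 s


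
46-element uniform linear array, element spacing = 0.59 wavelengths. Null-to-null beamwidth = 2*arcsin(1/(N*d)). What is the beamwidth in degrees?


1/(N*d) = 1/(46*0.59) = 0.036846
BW = 2*arcsin(0.036846) = 4.2 degrees

4.2 degrees


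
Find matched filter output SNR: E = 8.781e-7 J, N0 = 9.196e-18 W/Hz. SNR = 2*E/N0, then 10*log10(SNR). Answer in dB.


SNR_lin = 2 * 8.781e-7 / 9.196e-18 = 1.91e11
SNR_dB = 10*log10(1.91e11) = 112.8 dB

112.8 dB


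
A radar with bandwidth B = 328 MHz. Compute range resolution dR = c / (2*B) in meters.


dR = 3e8 / (2 * 328000000.0) = 0.46 m

0.46 m


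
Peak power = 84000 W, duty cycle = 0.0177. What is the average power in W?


P_avg = 84000 * 0.0177 = 1486.8 W

1486.8 W


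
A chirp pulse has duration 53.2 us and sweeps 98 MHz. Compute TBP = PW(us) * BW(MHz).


TBP = 53.2 * 98 = 5213.6

5213.6


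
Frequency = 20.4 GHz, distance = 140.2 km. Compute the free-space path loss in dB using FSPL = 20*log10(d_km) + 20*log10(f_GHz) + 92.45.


20*log10(140.2) = 42.93
20*log10(20.4) = 26.19
FSPL = 161.6 dB

161.6 dB


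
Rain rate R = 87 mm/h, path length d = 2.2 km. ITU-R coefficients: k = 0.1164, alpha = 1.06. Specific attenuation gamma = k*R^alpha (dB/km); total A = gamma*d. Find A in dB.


gamma = 0.1164 * 87^1.06 = 13.23864 dB/km
A = 13.23864 * 2.2 = 29.13 dB

29.13 dB


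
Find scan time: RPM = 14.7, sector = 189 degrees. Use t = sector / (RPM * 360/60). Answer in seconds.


t = 189 / (14.7 * 360) * 60 = 2.14 s

2.14 s


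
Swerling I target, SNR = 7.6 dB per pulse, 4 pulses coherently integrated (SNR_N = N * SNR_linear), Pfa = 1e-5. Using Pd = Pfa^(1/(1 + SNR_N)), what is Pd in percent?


SNR_lin = 10^(7.6/10) = 5.7544
SNR_N = 4 * 5.7544 = 23.0176
1/(1 + SNR_N) = 1/24.0176 = 0.0416361
Pd = (1e-5)^0.0416361 = 0.61918
Pd = 61.9%

61.9%


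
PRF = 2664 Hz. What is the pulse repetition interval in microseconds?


PRI = 1/2664 = 0.0003753754 s = 375.4 us

375.4 us


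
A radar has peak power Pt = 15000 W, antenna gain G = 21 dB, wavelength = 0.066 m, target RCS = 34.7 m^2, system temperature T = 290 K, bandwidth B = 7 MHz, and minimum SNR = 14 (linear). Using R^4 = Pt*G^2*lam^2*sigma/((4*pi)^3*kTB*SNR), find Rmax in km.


G_lin = 10^(21/10) = 125.892541
R^4 = 15000 * 125.892541^2 * 0.066^2 * 34.7 / ((4*pi)^3 * 1.38e-23 * 290 * 7000000.0 * 14)
R^4 = 4.61717e16 m^4
R_max = (4.61717e16)^(1/4) = 14658.6 m = 14.7 km

14.7 km


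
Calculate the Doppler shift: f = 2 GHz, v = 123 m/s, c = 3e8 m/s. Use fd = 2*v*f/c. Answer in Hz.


fd = 2 * 123 * 2000000000.0 / 3e8 = 1640.0 Hz

1640.0 Hz


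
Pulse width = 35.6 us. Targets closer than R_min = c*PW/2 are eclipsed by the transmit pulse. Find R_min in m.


R_min = 3e8 * 35.6e-6 / 2 = 5340.0 m

5340.0 m


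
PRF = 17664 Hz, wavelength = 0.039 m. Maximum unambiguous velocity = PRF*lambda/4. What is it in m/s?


V_ua = 17664 * 0.039 / 4 = 172.2 m/s

172.2 m/s


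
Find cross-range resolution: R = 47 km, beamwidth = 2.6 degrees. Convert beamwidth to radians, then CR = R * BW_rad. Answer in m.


BW_rad = 0.045378561
CR = 47000 * 0.045378561 = 2132.8 m

2132.8 m


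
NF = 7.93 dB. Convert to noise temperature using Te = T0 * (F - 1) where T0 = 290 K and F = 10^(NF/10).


NF_lin = 10^(7.93/10) = 6.20869
Te = 290 * (6.20869 - 1) = 1510.5 K

1510.5 K


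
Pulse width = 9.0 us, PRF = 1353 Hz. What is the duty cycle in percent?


DC = 9.0e-6 * 1353 * 100 = 1.22%

1.22%


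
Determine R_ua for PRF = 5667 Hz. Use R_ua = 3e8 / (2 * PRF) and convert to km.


R_ua = 3e8 / (2 * 5667) = 26469.0 m = 26.5 km

26.5 km


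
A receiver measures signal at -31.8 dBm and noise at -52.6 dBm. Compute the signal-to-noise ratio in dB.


SNR = -31.8 - (-52.6) = 20.8 dB

20.8 dB


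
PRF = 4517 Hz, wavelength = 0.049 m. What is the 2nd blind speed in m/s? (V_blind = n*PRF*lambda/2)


V_blind = 2 * 4517 * 0.049 / 2 = 221.3 m/s

221.3 m/s


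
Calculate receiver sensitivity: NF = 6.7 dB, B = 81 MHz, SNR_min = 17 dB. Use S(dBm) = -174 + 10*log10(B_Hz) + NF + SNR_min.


10*log10(81000000.0) = 79.08
S = -174 + 79.08 + 6.7 + 17 = -71.2 dBm

-71.2 dBm


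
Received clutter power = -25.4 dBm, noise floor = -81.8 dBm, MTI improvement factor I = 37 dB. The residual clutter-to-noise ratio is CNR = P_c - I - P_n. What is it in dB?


CNR = -25.4 - 37 - (-81.8) = 19.4 dB

19.4 dB


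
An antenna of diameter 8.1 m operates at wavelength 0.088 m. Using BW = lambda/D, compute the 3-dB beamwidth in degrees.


BW_rad = 0.088 / 8.1 = 0.010864
BW_deg = 0.62 degrees

0.62 degrees


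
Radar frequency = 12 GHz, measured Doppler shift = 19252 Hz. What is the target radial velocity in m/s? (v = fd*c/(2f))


v = 19252 * 3e8 / (2 * 12000000000.0) = 240.7 m/s

240.7 m/s


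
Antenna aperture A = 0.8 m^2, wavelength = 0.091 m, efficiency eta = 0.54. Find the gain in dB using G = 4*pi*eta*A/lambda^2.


G_linear = 4*pi*0.54*0.8/0.091^2 = 655.56
G_dB = 10*log10(655.56) = 28.2 dB

28.2 dB


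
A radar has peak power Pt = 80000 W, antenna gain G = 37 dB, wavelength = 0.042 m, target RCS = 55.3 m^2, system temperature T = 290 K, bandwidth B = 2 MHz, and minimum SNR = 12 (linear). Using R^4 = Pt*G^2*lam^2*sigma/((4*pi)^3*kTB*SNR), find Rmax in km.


G_lin = 10^(37/10) = 5011.872336
R^4 = 80000 * 5011.872336^2 * 0.042^2 * 55.3 / ((4*pi)^3 * 1.38e-23 * 290 * 2000000.0 * 12)
R^4 = 1.02848e21 m^4
R_max = (1.02848e21)^(1/4) = 179080.8 m = 179.1 km

179.1 km


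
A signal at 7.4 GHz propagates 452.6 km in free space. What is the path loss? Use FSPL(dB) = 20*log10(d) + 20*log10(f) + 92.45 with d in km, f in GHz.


20*log10(452.6) = 53.11
20*log10(7.4) = 17.38
FSPL = 162.9 dB

162.9 dB


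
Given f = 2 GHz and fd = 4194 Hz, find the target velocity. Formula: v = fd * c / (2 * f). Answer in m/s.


v = 4194 * 3e8 / (2 * 2000000000.0) = 314.6 m/s

314.6 m/s


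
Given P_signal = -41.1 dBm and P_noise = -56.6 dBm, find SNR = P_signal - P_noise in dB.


SNR = -41.1 - (-56.6) = 15.5 dB

15.5 dB


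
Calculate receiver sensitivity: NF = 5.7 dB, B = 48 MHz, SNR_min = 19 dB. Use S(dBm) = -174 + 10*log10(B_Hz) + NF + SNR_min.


10*log10(48000000.0) = 76.81
S = -174 + 76.81 + 5.7 + 19 = -72.5 dBm

-72.5 dBm


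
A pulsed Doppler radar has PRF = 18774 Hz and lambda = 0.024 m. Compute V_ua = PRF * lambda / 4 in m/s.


V_ua = 18774 * 0.024 / 4 = 112.6 m/s

112.6 m/s


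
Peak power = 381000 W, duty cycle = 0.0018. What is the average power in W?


P_avg = 381000 * 0.0018 = 685.8 W

685.8 W


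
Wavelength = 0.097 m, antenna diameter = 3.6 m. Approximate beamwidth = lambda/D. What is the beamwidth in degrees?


BW_rad = 0.097 / 3.6 = 0.026944
BW_deg = 1.54 degrees

1.54 degrees


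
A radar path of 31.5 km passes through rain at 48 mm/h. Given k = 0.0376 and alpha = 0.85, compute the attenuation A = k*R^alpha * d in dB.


gamma = 0.0376 * 48^0.85 = 1.009818 dB/km
A = 1.009818 * 31.5 = 31.81 dB

31.81 dB


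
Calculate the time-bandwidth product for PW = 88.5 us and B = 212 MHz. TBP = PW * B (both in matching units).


TBP = 88.5 * 212 = 18762.0

18762.0


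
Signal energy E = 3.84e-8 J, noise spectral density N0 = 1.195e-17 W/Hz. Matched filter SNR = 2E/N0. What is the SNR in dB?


SNR_lin = 2 * 3.84e-8 / 1.195e-17 = 6.427e9
SNR_dB = 10*log10(6.427e9) = 98.1 dB

98.1 dB


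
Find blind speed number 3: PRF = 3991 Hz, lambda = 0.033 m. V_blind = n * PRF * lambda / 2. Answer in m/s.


V_blind = 3 * 3991 * 0.033 / 2 = 197.6 m/s

197.6 m/s


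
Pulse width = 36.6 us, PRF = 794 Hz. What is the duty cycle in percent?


DC = 36.6e-6 * 794 * 100 = 2.91%

2.91%


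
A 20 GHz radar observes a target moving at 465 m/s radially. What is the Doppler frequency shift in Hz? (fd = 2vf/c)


fd = 2 * 465 * 20000000000.0 / 3e8 = 62000.0 Hz

62000.0 Hz


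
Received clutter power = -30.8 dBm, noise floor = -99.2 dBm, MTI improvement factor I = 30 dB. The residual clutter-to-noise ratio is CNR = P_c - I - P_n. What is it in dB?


CNR = -30.8 - 30 - (-99.2) = 38.4 dB

38.4 dB


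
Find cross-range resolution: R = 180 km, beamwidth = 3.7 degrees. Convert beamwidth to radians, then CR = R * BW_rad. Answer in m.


BW_rad = 0.064577182
CR = 180000 * 0.064577182 = 11623.9 m

11623.9 m


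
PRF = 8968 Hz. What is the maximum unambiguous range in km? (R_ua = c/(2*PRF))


R_ua = 3e8 / (2 * 8968) = 16726.1 m = 16.7 km

16.7 km


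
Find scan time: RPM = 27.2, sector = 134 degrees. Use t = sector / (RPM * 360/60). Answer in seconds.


t = 134 / (27.2 * 360) * 60 = 0.82 s

0.82 s


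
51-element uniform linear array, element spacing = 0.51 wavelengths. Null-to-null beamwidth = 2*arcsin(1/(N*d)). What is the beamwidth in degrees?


1/(N*d) = 1/(51*0.51) = 0.038447
BW = 2*arcsin(0.038447) = 4.4 degrees

4.4 degrees


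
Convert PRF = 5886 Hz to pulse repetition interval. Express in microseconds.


PRI = 1/5886 = 0.0001698947 s = 169.9 us

169.9 us


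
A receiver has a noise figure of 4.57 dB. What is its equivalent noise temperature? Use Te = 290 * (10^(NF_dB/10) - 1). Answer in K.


NF_lin = 10^(4.57/10) = 2.864178
Te = 290 * (2.864178 - 1) = 540.6 K

540.6 K


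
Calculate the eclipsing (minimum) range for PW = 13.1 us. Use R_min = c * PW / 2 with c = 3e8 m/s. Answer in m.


R_min = 3e8 * 13.1e-6 / 2 = 1965.0 m

1965.0 m


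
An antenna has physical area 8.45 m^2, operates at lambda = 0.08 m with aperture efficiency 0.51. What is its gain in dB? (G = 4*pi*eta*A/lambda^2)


G_linear = 4*pi*0.51*8.45/0.08^2 = 8461.68
G_dB = 10*log10(8461.68) = 39.3 dB

39.3 dB


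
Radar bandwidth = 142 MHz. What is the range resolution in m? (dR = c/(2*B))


dR = 3e8 / (2 * 142000000.0) = 1.06 m

1.06 m


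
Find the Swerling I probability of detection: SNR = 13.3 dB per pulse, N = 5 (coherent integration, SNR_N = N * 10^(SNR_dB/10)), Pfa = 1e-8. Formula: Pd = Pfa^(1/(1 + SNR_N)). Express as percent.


SNR_lin = 10^(13.3/10) = 21.37962
SNR_N = 5 * 21.37962 = 106.8981
1/(1 + SNR_N) = 1/107.8981 = 0.009268
Pd = (1e-8)^0.009268 = 0.84306
Pd = 84.3%

84.3%


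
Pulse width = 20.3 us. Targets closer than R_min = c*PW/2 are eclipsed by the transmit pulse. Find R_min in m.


R_min = 3e8 * 20.3e-6 / 2 = 3045.0 m

3045.0 m


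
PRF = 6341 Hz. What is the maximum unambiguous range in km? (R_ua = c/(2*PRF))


R_ua = 3e8 / (2 * 6341) = 23655.6 m = 23.7 km

23.7 km


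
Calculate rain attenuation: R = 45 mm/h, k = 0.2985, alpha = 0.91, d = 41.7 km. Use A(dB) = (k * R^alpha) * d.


gamma = 0.2985 * 45^0.91 = 9.536033 dB/km
A = 9.536033 * 41.7 = 397.65 dB

397.65 dB


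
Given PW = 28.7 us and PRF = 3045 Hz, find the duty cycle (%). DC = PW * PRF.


DC = 28.7e-6 * 3045 * 100 = 8.74%

8.74%


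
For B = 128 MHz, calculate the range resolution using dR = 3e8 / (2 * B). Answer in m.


dR = 3e8 / (2 * 128000000.0) = 1.17 m

1.17 m


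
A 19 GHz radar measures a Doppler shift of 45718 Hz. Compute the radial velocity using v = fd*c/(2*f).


v = 45718 * 3e8 / (2 * 19000000000.0) = 360.9 m/s

360.9 m/s


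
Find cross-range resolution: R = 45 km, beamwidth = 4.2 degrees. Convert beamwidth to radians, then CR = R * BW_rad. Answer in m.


BW_rad = 0.073303829
CR = 45000 * 0.073303829 = 3298.7 m

3298.7 m


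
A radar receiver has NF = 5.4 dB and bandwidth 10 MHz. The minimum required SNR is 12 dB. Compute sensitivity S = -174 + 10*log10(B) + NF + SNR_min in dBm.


10*log10(10000000.0) = 70.0
S = -174 + 70.0 + 5.4 + 12 = -86.6 dBm

-86.6 dBm


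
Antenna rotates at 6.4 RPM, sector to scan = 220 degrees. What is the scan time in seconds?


t = 220 / (6.4 * 360) * 60 = 5.73 s

5.73 s


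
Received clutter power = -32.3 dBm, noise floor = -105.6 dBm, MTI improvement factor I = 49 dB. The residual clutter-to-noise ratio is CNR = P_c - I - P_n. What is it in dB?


CNR = -32.3 - 49 - (-105.6) = 24.3 dB

24.3 dB


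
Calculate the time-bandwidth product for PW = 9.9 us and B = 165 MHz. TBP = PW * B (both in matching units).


TBP = 9.9 * 165 = 1633.5

1633.5


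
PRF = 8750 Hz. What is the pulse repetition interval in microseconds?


PRI = 1/8750 = 0.0001142857 s = 114.3 us

114.3 us


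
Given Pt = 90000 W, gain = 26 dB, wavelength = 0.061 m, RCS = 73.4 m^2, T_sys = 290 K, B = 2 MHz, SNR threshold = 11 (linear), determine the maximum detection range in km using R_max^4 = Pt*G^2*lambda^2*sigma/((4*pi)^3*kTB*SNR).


G_lin = 10^(26/10) = 398.107171
R^4 = 90000 * 398.107171^2 * 0.061^2 * 73.4 / ((4*pi)^3 * 1.38e-23 * 290 * 2000000.0 * 11)
R^4 = 2.22982e19 m^4
R_max = (2.22982e19)^(1/4) = 68717.5 m = 68.7 km

68.7 km


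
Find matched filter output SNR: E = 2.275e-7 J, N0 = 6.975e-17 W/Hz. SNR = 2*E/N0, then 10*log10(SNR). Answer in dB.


SNR_lin = 2 * 2.275e-7 / 6.975e-17 = 6.523e9
SNR_dB = 10*log10(6.523e9) = 98.1 dB

98.1 dB


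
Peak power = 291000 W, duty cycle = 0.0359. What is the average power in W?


P_avg = 291000 * 0.0359 = 10446.9 W

10446.9 W


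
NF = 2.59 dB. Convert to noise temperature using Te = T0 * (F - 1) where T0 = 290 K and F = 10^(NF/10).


NF_lin = 10^(2.59/10) = 1.815516
Te = 290 * (1.815516 - 1) = 236.5 K

236.5 K


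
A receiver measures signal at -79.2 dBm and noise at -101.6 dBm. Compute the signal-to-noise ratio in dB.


SNR = -79.2 - (-101.6) = 22.4 dB

22.4 dB


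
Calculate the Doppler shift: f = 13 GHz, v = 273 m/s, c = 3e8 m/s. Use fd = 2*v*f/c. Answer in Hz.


fd = 2 * 273 * 13000000000.0 / 3e8 = 23660.0 Hz

23660.0 Hz


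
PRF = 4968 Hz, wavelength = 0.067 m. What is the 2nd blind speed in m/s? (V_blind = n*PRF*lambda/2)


V_blind = 2 * 4968 * 0.067 / 2 = 332.9 m/s

332.9 m/s


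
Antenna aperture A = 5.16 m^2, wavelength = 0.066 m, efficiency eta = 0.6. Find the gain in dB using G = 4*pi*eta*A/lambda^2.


G_linear = 4*pi*0.6*5.16/0.066^2 = 8931.47
G_dB = 10*log10(8931.47) = 39.5 dB

39.5 dB


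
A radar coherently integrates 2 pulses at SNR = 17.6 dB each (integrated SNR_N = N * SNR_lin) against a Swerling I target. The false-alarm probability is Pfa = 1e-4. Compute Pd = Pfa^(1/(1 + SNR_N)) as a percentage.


SNR_lin = 10^(17.6/10) = 57.54399
SNR_N = 2 * 57.54399 = 115.08798
1/(1 + SNR_N) = 1/116.08798 = 0.0086142
Pd = (1e-4)^0.0086142 = 0.92373
Pd = 92.4%

92.4%


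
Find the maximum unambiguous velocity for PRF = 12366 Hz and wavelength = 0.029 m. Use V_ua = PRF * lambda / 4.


V_ua = 12366 * 0.029 / 4 = 89.7 m/s

89.7 m/s


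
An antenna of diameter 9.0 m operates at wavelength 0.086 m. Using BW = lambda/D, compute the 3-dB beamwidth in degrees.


BW_rad = 0.086 / 9.0 = 0.009556
BW_deg = 0.55 degrees

0.55 degrees


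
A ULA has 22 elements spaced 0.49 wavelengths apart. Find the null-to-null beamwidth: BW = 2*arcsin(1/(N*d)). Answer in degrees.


1/(N*d) = 1/(22*0.49) = 0.092764
BW = 2*arcsin(0.092764) = 10.6 degrees

10.6 degrees


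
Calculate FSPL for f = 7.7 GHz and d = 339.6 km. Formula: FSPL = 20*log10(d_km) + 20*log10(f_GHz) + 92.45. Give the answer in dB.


20*log10(339.6) = 50.62
20*log10(7.7) = 17.73
FSPL = 160.8 dB

160.8 dB


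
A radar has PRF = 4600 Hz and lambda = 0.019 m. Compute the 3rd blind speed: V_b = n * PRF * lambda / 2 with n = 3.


V_blind = 3 * 4600 * 0.019 / 2 = 131.1 m/s

131.1 m/s


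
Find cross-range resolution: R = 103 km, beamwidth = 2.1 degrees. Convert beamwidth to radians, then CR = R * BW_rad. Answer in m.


BW_rad = 0.036651914
CR = 103000 * 0.036651914 = 3775.1 m

3775.1 m


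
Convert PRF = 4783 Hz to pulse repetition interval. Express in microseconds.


PRI = 1/4783 = 0.0002090738 s = 209.1 us

209.1 us


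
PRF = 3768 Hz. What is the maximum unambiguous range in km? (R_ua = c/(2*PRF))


R_ua = 3e8 / (2 * 3768) = 39808.9 m = 39.8 km

39.8 km


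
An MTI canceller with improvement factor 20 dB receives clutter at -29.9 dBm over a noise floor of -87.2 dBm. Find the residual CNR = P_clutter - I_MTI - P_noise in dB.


CNR = -29.9 - 20 - (-87.2) = 37.3 dB

37.3 dB


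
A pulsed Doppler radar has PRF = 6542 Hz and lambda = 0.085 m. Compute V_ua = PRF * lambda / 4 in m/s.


V_ua = 6542 * 0.085 / 4 = 139.0 m/s

139.0 m/s


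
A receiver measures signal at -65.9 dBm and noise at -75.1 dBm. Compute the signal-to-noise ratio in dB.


SNR = -65.9 - (-75.1) = 9.2 dB

9.2 dB


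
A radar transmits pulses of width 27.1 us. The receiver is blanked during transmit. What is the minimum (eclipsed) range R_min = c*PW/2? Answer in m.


R_min = 3e8 * 27.1e-6 / 2 = 4065.0 m

4065.0 m


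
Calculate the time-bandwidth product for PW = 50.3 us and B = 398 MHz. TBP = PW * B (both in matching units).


TBP = 50.3 * 398 = 20019.4

20019.4


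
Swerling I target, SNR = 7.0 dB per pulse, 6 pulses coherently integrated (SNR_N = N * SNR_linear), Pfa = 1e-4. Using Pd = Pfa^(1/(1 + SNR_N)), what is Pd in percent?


SNR_lin = 10^(7.0/10) = 5.01187
SNR_N = 6 * 5.01187 = 30.07122
1/(1 + SNR_N) = 1/31.07122 = 0.0321841
Pd = (1e-4)^0.0321841 = 0.74347
Pd = 74.3%

74.3%


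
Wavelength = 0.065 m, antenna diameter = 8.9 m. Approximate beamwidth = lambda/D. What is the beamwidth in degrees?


BW_rad = 0.065 / 8.9 = 0.007303
BW_deg = 0.42 degrees

0.42 degrees


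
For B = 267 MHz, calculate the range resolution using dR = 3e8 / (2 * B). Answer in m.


dR = 3e8 / (2 * 267000000.0) = 0.56 m

0.56 m


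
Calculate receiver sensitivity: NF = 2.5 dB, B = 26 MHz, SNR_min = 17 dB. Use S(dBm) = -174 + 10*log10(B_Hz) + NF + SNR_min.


10*log10(26000000.0) = 74.15
S = -174 + 74.15 + 2.5 + 17 = -80.4 dBm

-80.4 dBm


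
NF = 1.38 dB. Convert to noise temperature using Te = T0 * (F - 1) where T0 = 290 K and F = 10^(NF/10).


NF_lin = 10^(1.38/10) = 1.374042
Te = 290 * (1.374042 - 1) = 108.5 K

108.5 K


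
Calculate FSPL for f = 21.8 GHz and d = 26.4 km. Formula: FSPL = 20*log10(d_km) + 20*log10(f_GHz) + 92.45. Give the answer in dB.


20*log10(26.4) = 28.43
20*log10(21.8) = 26.77
FSPL = 147.7 dB

147.7 dB


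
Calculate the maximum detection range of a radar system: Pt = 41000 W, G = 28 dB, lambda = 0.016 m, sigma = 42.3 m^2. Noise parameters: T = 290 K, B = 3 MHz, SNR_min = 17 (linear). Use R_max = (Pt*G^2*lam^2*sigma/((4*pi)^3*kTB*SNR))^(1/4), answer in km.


G_lin = 10^(28/10) = 630.957344
R^4 = 41000 * 630.957344^2 * 0.016^2 * 42.3 / ((4*pi)^3 * 1.38e-23 * 290 * 3000000.0 * 17)
R^4 = 4.36403e17 m^4
R_max = (4.36403e17)^(1/4) = 25702.3 m = 25.7 km

25.7 km


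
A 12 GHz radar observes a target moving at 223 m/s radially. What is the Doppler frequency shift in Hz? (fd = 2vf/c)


fd = 2 * 223 * 12000000000.0 / 3e8 = 17840.0 Hz

17840.0 Hz


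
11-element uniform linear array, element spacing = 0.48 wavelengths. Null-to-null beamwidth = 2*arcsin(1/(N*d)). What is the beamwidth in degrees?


1/(N*d) = 1/(11*0.48) = 0.189394
BW = 2*arcsin(0.189394) = 21.8 degrees

21.8 degrees


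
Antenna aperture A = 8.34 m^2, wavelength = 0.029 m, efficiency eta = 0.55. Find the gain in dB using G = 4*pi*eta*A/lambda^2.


G_linear = 4*pi*0.55*8.34/0.029^2 = 68539.76
G_dB = 10*log10(68539.76) = 48.4 dB

48.4 dB


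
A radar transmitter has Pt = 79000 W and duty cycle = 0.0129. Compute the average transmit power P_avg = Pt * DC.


P_avg = 79000 * 0.0129 = 1019.1 W

1019.1 W


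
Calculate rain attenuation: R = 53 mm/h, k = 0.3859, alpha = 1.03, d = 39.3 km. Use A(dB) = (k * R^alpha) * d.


gamma = 0.3859 * 53^1.03 = 23.039812 dB/km
A = 23.039812 * 39.3 = 905.46 dB

905.46 dB


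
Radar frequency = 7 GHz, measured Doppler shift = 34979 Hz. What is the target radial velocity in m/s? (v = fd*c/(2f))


v = 34979 * 3e8 / (2 * 7000000000.0) = 749.6 m/s

749.6 m/s


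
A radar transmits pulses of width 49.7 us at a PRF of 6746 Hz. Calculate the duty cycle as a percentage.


DC = 49.7e-6 * 6746 * 100 = 33.53%

33.53%


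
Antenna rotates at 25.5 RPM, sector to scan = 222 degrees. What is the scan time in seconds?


t = 222 / (25.5 * 360) * 60 = 1.45 s

1.45 s


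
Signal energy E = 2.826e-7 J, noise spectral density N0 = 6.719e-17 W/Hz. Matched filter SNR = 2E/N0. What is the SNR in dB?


SNR_lin = 2 * 2.826e-7 / 6.719e-17 = 8.412e9
SNR_dB = 10*log10(8.412e9) = 99.2 dB

99.2 dB


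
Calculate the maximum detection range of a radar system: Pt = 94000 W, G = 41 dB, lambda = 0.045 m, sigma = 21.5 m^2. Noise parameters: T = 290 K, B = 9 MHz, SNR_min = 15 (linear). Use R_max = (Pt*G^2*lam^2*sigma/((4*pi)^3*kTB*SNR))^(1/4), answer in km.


G_lin = 10^(41/10) = 12589.254118
R^4 = 94000 * 12589.254118^2 * 0.045^2 * 21.5 / ((4*pi)^3 * 1.38e-23 * 290 * 9000000.0 * 15)
R^4 = 6.04994e20 m^4
R_max = (6.04994e20)^(1/4) = 156833.1 m = 156.8 km

156.8 km


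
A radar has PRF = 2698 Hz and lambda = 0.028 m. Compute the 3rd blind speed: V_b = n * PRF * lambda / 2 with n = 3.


V_blind = 3 * 2698 * 0.028 / 2 = 113.3 m/s

113.3 m/s


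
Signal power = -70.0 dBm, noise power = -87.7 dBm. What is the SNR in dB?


SNR = -70.0 - (-87.7) = 17.7 dB

17.7 dB


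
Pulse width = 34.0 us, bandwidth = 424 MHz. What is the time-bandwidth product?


TBP = 34.0 * 424 = 14416.0

14416.0


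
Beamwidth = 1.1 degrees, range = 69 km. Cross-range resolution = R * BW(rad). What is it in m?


BW_rad = 0.019198622
CR = 69000 * 0.019198622 = 1324.7 m

1324.7 m


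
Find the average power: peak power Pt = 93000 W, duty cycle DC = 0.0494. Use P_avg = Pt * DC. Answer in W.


P_avg = 93000 * 0.0494 = 4594.2 W

4594.2 W


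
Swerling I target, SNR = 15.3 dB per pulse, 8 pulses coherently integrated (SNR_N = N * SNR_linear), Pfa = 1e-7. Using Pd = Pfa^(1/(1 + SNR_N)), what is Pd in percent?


SNR_lin = 10^(15.3/10) = 33.88442
SNR_N = 8 * 33.88442 = 271.07536
1/(1 + SNR_N) = 1/272.07536 = 0.0036755
Pd = (1e-7)^0.0036755 = 0.94248
Pd = 94.2%

94.2%


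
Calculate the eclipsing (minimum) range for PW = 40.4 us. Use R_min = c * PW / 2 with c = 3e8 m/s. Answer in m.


R_min = 3e8 * 40.4e-6 / 2 = 6060.0 m

6060.0 m


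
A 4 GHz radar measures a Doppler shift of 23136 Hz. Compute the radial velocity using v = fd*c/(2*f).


v = 23136 * 3e8 / (2 * 4000000000.0) = 867.6 m/s

867.6 m/s


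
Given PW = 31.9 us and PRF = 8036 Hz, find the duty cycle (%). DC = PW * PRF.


DC = 31.9e-6 * 8036 * 100 = 25.63%

25.63%


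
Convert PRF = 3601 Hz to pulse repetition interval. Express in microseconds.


PRI = 1/3601 = 0.0002777006 s = 277.7 us

277.7 us


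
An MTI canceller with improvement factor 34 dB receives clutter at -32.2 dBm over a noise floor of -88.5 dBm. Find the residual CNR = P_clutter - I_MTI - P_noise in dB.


CNR = -32.2 - 34 - (-88.5) = 22.3 dB

22.3 dB


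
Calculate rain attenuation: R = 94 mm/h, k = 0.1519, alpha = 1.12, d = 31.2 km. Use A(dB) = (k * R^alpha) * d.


gamma = 0.1519 * 94^1.12 = 24.629805 dB/km
A = 24.629805 * 31.2 = 768.45 dB

768.45 dB


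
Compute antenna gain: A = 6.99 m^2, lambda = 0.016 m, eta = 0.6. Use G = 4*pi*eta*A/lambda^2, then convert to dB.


G_linear = 4*pi*0.6*6.99/0.016^2 = 205872.49
G_dB = 10*log10(205872.49) = 53.1 dB

53.1 dB


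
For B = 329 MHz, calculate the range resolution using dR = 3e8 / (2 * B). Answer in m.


dR = 3e8 / (2 * 329000000.0) = 0.46 m

0.46 m


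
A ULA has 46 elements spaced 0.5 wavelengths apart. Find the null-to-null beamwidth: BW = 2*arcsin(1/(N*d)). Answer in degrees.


1/(N*d) = 1/(46*0.5) = 0.043478
BW = 2*arcsin(0.043478) = 5.0 degrees

5.0 degrees


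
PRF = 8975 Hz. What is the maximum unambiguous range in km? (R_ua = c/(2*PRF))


R_ua = 3e8 / (2 * 8975) = 16713.1 m = 16.7 km

16.7 km


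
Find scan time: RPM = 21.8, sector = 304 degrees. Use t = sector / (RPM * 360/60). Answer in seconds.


t = 304 / (21.8 * 360) * 60 = 2.32 s

2.32 s


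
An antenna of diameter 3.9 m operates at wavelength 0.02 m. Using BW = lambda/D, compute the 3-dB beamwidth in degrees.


BW_rad = 0.02 / 3.9 = 0.005128
BW_deg = 0.29 degrees

0.29 degrees


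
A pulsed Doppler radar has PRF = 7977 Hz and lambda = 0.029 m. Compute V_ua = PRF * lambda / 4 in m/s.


V_ua = 7977 * 0.029 / 4 = 57.8 m/s

57.8 m/s


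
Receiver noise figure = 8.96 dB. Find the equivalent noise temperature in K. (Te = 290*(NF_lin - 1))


NF_lin = 10^(8.96/10) = 7.870458
Te = 290 * (7.870458 - 1) = 1992.4 K

1992.4 K


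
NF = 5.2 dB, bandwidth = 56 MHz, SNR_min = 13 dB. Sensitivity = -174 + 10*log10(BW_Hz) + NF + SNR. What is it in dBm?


10*log10(56000000.0) = 77.48
S = -174 + 77.48 + 5.2 + 13 = -78.3 dBm

-78.3 dBm


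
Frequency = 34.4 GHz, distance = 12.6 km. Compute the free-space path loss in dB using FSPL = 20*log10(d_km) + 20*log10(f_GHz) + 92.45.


20*log10(12.6) = 22.01
20*log10(34.4) = 30.73
FSPL = 145.2 dB

145.2 dB


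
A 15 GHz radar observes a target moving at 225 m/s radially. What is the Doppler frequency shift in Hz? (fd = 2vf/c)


fd = 2 * 225 * 15000000000.0 / 3e8 = 22500.0 Hz

22500.0 Hz


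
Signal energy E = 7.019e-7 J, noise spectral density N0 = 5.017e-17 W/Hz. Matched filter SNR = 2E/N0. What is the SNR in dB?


SNR_lin = 2 * 7.019e-7 / 5.017e-17 = 2.798e10
SNR_dB = 10*log10(2.798e10) = 104.5 dB

104.5 dB


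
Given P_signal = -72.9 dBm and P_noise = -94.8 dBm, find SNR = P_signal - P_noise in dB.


SNR = -72.9 - (-94.8) = 21.9 dB

21.9 dB


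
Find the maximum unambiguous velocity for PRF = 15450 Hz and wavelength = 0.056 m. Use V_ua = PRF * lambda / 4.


V_ua = 15450 * 0.056 / 4 = 216.3 m/s

216.3 m/s


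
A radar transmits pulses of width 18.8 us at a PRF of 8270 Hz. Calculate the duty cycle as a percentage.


DC = 18.8e-6 * 8270 * 100 = 15.55%

15.55%


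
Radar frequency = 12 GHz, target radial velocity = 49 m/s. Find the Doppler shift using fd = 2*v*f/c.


fd = 2 * 49 * 12000000000.0 / 3e8 = 3920.0 Hz

3920.0 Hz


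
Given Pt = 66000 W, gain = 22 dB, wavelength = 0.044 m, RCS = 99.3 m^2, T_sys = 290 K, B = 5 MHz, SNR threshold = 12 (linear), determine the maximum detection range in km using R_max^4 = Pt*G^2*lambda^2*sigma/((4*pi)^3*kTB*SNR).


G_lin = 10^(22/10) = 158.489319
R^4 = 66000 * 158.489319^2 * 0.044^2 * 99.3 / ((4*pi)^3 * 1.38e-23 * 290 * 5000000.0 * 12)
R^4 = 6.68868e17 m^4
R_max = (6.68868e17)^(1/4) = 28598.0 m = 28.6 km

28.6 km


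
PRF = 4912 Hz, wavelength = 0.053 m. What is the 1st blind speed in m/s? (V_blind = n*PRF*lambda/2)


V_blind = 1 * 4912 * 0.053 / 2 = 130.2 m/s

130.2 m/s


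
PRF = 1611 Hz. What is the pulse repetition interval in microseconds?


PRI = 1/1611 = 0.0006207325 s = 620.7 us

620.7 us


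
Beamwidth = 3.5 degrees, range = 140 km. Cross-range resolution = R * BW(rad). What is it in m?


BW_rad = 0.061086524
CR = 140000 * 0.061086524 = 8552.1 m

8552.1 m


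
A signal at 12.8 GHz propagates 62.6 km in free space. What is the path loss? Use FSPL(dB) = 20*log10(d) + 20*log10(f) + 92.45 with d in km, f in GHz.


20*log10(62.6) = 35.93
20*log10(12.8) = 22.14
FSPL = 150.5 dB

150.5 dB


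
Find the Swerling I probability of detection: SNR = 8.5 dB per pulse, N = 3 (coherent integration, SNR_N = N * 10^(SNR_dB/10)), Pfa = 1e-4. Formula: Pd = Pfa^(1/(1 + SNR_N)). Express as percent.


SNR_lin = 10^(8.5/10) = 7.07946
SNR_N = 3 * 7.07946 = 21.23838
1/(1 + SNR_N) = 1/22.23838 = 0.0449673
Pd = (1e-4)^0.0449673 = 0.66089
Pd = 66.1%

66.1%


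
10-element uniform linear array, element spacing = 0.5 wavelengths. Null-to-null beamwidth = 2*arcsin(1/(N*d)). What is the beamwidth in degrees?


1/(N*d) = 1/(10*0.5) = 0.2
BW = 2*arcsin(0.2) = 23.1 degrees

23.1 degrees


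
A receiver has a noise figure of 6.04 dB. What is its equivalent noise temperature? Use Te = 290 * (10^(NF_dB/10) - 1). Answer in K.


NF_lin = 10^(6.04/10) = 4.017908
Te = 290 * (4.017908 - 1) = 875.2 K

875.2 K


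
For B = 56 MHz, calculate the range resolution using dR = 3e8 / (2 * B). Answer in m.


dR = 3e8 / (2 * 56000000.0) = 2.68 m

2.68 m


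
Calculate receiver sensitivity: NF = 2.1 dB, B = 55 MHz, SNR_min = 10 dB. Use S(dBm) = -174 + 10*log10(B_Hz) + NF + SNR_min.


10*log10(55000000.0) = 77.4
S = -174 + 77.4 + 2.1 + 10 = -84.5 dBm

-84.5 dBm


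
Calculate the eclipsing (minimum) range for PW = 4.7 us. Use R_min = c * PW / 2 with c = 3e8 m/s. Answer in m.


R_min = 3e8 * 4.7e-6 / 2 = 705.0 m

705.0 m


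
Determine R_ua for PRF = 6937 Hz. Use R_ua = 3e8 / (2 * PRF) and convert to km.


R_ua = 3e8 / (2 * 6937) = 21623.2 m = 21.6 km

21.6 km


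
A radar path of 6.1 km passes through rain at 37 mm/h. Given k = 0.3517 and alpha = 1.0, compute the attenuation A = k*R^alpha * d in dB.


gamma = 0.3517 * 37^1.0 = 13.0129 dB/km
A = 13.0129 * 6.1 = 79.38 dB

79.38 dB


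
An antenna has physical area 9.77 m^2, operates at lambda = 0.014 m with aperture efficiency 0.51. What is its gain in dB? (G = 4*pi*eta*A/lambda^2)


G_linear = 4*pi*0.51*9.77/0.014^2 = 319461.5
G_dB = 10*log10(319461.5) = 55.0 dB

55.0 dB


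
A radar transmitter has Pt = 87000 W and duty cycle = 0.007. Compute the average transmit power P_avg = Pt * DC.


P_avg = 87000 * 0.007 = 609.0 W

609.0 W


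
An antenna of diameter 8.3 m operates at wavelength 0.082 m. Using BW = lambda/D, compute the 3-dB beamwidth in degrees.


BW_rad = 0.082 / 8.3 = 0.00988
BW_deg = 0.57 degrees

0.57 degrees
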